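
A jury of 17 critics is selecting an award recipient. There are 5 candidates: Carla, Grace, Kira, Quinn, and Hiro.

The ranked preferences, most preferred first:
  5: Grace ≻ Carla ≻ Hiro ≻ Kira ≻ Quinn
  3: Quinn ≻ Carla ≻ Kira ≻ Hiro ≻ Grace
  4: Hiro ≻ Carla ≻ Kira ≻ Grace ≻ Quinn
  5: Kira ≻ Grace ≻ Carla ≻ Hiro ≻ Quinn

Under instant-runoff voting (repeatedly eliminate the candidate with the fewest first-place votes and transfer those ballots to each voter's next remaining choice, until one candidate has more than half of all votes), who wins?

Kira

Round 1: Carla 0, Grace 5, Kira 5, Quinn 3, Hiro 4. Carla eliminated.
Round 2: Grace 5, Kira 5, Quinn 3, Hiro 4. Quinn eliminated.
Round 3: Grace 5, Kira 8, Hiro 4. Hiro eliminated.
Round 4: Grace 5, Kira 12. Kira has a majority (≥9).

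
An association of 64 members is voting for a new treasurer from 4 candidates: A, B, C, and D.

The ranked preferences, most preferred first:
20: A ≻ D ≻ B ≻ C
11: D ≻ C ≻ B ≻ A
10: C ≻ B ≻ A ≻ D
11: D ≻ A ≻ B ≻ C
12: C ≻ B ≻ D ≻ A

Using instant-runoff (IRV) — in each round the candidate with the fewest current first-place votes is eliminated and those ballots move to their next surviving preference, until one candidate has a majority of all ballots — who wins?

D

Round 1: A 20, B 0, C 22, D 22. B eliminated.
Round 2: A 20, C 22, D 22. A eliminated.
Round 3: C 22, D 42. D has a majority (≥33).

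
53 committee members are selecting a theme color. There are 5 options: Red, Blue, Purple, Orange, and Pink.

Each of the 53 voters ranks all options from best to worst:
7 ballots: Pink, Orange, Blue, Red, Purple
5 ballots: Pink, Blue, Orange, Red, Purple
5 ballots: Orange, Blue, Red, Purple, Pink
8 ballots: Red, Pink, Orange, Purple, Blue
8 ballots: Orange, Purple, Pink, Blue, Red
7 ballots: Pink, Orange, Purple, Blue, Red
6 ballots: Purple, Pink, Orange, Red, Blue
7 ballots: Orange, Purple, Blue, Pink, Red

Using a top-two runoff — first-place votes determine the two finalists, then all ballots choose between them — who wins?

Pink

Round 1 first-place votes: Red 8, Blue 0, Purple 6, Orange 20, Pink 19. Orange and Pink advance.
Runoff: Orange is ranked above Pink on 20 ballots, Pink above Orange on 33.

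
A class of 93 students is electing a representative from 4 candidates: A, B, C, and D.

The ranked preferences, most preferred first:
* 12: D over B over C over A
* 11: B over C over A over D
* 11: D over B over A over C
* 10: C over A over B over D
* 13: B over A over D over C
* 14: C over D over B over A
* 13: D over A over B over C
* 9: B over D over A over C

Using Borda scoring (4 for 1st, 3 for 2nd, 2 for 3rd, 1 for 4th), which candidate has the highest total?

A: 12×1 + 11×2 + 11×2 + 10×3 + 13×3 + 14×1 + 13×3 + 9×2 = 196
B: 12×3 + 11×4 + 11×3 + 10×2 + 13×4 + 14×2 + 13×2 + 9×4 = 275
C: 12×2 + 11×3 + 11×1 + 10×4 + 13×1 + 14×4 + 13×1 + 9×1 = 199
D: 12×4 + 11×1 + 11×4 + 10×1 + 13×2 + 14×3 + 13×4 + 9×3 = 260

B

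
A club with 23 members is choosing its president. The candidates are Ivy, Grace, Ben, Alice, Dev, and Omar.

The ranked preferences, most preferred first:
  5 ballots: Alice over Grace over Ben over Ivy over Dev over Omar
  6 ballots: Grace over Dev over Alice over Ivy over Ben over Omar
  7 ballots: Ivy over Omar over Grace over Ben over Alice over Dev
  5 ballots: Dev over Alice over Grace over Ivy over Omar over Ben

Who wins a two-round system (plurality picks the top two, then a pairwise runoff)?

Grace

Round 1 first-place votes: Ivy 7, Grace 6, Ben 0, Alice 5, Dev 5, Omar 0. Ivy and Grace advance.
Runoff: Ivy is ranked above Grace on 7 ballots, Grace above Ivy on 16.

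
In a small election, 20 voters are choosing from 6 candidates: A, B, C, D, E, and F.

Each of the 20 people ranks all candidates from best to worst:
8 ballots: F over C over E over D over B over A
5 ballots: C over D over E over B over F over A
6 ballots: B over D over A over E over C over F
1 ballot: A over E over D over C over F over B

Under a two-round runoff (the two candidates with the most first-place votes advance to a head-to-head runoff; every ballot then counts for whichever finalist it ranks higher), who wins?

B

Round 1 first-place votes: A 1, B 6, C 5, D 0, E 0, F 8. F and B advance.
Runoff: F is ranked above B on 9 ballots, B above F on 11.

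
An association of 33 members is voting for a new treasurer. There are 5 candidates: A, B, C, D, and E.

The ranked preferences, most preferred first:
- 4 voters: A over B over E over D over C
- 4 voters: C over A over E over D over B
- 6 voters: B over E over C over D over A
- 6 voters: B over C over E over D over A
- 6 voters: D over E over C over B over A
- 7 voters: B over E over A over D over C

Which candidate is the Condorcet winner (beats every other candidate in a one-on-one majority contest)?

B vs A: 25–8
B vs C: 23–10
B vs D: 23–10
B vs E: 23–10
B beats every other candidate.

B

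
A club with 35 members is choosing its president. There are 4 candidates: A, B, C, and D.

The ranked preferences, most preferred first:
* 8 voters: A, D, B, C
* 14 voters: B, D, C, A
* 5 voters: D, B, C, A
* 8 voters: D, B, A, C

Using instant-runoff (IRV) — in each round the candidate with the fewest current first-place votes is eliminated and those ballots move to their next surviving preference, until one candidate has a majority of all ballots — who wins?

D

Round 1: A 8, B 14, C 0, D 13. C eliminated.
Round 2: A 8, B 14, D 13. A eliminated.
Round 3: B 14, D 21. D has a majority (≥18).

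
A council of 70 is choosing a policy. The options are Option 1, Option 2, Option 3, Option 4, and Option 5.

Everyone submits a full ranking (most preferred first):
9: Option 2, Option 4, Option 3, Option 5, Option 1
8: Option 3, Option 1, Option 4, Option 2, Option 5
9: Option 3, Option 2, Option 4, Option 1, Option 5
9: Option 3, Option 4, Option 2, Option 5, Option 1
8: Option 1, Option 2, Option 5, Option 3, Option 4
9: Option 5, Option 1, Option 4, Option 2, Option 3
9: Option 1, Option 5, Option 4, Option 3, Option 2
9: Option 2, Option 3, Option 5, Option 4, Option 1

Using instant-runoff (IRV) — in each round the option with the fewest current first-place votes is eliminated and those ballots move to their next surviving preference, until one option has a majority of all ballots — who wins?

Option 3

Round 1: Option 1 17, Option 2 18, Option 3 26, Option 4 0, Option 5 9. Option 4 eliminated.
Round 2: Option 1 17, Option 2 18, Option 3 26, Option 5 9. Option 5 eliminated.
Round 3: Option 1 26, Option 2 18, Option 3 26. Option 2 eliminated.
Round 4: Option 1 26, Option 3 44. Option 3 has a majority (≥36).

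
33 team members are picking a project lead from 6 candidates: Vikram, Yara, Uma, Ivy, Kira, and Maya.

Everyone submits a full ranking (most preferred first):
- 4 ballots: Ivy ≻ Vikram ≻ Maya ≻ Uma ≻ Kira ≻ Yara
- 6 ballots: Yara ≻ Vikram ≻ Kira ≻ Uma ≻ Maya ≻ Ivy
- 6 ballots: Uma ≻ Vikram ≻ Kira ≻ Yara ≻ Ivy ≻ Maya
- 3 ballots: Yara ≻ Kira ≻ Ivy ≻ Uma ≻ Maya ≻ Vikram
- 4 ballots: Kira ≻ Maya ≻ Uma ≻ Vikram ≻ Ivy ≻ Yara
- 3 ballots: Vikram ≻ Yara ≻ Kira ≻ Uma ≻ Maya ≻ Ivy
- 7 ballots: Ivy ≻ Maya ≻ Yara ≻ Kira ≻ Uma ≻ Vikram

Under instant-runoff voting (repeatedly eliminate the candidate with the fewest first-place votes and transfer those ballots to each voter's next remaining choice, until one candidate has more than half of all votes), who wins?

Yara

Round 1: Vikram 3, Yara 9, Uma 6, Ivy 11, Kira 4, Maya 0. Maya eliminated.
Round 2: Vikram 3, Yara 9, Uma 6, Ivy 11, Kira 4. Vikram eliminated.
Round 3: Yara 12, Uma 6, Ivy 11, Kira 4. Kira eliminated.
Round 4: Yara 12, Uma 10, Ivy 11. Uma eliminated.
Round 5: Yara 18, Ivy 15. Yara has a majority (≥17).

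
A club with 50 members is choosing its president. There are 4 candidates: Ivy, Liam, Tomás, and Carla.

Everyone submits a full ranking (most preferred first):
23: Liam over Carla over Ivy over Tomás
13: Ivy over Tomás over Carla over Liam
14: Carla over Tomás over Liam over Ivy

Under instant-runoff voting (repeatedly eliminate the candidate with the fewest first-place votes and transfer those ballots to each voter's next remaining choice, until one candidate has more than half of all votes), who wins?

Round 1: Ivy 13, Liam 23, Tomás 0, Carla 14. Tomás eliminated.
Round 2: Ivy 13, Liam 23, Carla 14. Ivy eliminated.
Round 3: Liam 23, Carla 27. Carla has a majority (≥26).

Carla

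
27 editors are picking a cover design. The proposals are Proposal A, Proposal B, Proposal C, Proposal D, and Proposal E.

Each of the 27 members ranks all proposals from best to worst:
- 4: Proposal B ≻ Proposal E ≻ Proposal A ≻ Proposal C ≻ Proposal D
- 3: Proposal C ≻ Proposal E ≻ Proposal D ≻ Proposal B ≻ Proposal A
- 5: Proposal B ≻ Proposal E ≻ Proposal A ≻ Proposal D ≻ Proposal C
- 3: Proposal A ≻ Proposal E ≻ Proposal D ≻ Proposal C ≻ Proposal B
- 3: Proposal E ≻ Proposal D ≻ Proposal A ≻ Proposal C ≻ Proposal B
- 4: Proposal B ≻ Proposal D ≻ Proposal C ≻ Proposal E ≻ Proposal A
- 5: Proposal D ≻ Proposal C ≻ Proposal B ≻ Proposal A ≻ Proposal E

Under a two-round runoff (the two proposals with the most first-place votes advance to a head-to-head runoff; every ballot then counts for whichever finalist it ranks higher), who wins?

Proposal D

Round 1 first-place votes: Proposal A 3, Proposal B 13, Proposal C 3, Proposal D 5, Proposal E 3. Proposal B and Proposal D advance.
Runoff: Proposal B is ranked above Proposal D on 13 ballots, Proposal D above Proposal B on 14.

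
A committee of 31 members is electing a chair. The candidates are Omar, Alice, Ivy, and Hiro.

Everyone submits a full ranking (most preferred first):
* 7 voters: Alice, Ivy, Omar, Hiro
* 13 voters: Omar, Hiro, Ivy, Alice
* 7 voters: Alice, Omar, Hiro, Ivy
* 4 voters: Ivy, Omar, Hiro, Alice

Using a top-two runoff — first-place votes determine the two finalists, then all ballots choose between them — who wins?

Omar

Round 1 first-place votes: Omar 13, Alice 14, Ivy 4, Hiro 0. Alice and Omar advance.
Runoff: Alice is ranked above Omar on 14 ballots, Omar above Alice on 17.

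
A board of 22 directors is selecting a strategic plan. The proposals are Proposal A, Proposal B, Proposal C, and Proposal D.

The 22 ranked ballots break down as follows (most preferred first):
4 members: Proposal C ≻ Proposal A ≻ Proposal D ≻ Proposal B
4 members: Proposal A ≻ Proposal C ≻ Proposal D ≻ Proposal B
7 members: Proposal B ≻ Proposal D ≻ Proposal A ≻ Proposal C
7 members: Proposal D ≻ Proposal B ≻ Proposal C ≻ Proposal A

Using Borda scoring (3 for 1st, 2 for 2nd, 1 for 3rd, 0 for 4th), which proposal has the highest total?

Proposal D

Proposal A: 4×2 + 4×3 + 7×1 + 7×0 = 27
Proposal B: 4×0 + 4×0 + 7×3 + 7×2 = 35
Proposal C: 4×3 + 4×2 + 7×0 + 7×1 = 27
Proposal D: 4×1 + 4×1 + 7×2 + 7×3 = 43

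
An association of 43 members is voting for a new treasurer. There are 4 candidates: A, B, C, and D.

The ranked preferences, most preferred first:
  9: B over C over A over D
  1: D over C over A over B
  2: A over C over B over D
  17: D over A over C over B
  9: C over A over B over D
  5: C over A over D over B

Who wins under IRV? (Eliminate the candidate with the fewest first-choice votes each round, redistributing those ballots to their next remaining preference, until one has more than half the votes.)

C

Round 1: A 2, B 9, C 14, D 18. A eliminated.
Round 2: B 9, C 16, D 18. B eliminated.
Round 3: C 25, D 18. C has a majority (≥22).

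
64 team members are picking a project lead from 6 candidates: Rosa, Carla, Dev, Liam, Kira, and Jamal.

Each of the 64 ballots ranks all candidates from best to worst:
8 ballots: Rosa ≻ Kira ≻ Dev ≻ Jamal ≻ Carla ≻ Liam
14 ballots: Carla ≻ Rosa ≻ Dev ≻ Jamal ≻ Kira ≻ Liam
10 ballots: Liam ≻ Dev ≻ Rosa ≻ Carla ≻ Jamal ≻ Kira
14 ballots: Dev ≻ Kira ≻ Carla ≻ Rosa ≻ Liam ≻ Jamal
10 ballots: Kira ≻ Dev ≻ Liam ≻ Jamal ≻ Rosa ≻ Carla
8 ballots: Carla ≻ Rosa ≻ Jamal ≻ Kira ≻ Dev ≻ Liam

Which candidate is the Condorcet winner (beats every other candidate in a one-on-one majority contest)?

Dev vs Rosa: 34–30
Dev vs Carla: 42–22
Dev vs Liam: 54–10
Dev vs Kira: 38–26
Dev vs Jamal: 56–8
Dev beats every other candidate.

Dev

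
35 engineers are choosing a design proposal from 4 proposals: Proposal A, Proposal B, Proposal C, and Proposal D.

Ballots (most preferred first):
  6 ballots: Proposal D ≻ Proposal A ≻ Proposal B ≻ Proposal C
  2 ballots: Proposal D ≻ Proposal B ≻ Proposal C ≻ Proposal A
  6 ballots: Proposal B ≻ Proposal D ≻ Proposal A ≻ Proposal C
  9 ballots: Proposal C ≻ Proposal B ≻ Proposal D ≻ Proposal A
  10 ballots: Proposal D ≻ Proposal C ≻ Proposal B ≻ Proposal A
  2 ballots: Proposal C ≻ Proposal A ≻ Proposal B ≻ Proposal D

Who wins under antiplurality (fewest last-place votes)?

Proposal B

Last-place votes: Proposal A 21, Proposal B 0, Proposal C 12, Proposal D 2.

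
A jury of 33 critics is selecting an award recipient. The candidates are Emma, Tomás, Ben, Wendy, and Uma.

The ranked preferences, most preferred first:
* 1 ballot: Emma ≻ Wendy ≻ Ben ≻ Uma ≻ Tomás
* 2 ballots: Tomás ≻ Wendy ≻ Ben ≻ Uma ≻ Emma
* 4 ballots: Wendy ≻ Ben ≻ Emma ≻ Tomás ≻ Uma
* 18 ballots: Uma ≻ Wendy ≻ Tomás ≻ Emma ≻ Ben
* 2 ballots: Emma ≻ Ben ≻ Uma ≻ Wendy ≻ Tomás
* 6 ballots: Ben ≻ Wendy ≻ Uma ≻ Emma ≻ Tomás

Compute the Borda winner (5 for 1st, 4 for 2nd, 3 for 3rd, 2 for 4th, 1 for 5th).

Wendy

Emma: 1×5 + 2×1 + 4×3 + 18×2 + 2×5 + 6×2 = 77
Tomás: 1×1 + 2×5 + 4×2 + 18×3 + 2×1 + 6×1 = 81
Ben: 1×3 + 2×3 + 4×4 + 18×1 + 2×4 + 6×5 = 81
Wendy: 1×4 + 2×4 + 4×5 + 18×4 + 2×2 + 6×4 = 132
Uma: 1×2 + 2×2 + 4×1 + 18×5 + 2×3 + 6×3 = 124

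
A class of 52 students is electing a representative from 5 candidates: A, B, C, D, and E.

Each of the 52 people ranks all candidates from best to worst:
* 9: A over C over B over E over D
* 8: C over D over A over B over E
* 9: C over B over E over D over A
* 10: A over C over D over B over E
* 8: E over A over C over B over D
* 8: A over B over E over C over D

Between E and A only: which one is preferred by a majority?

A

E is ranked above A on 17 ballots; A above E on 35.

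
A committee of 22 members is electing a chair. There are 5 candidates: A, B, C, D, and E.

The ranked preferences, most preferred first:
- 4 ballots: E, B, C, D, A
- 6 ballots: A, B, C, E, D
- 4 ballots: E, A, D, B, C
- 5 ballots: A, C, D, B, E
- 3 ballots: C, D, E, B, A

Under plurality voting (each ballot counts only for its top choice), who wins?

First-place votes: A 11, B 0, C 3, D 0, E 8.

A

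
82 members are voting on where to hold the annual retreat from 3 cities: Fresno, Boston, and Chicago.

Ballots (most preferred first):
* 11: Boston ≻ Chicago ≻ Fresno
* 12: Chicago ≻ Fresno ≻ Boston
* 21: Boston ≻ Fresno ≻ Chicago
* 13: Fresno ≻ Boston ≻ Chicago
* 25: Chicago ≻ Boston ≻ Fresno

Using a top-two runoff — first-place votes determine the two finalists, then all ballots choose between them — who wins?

Round 1 first-place votes: Fresno 13, Boston 32, Chicago 37. Chicago and Boston advance.
Runoff: Chicago is ranked above Boston on 37 ballots, Boston above Chicago on 45.

Boston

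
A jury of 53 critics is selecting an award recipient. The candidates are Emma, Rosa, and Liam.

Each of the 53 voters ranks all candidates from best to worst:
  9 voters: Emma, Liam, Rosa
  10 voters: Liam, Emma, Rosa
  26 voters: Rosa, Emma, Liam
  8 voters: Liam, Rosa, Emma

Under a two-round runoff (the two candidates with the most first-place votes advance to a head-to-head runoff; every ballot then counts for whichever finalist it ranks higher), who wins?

Round 1 first-place votes: Emma 9, Rosa 26, Liam 18. Rosa and Liam advance.
Runoff: Rosa is ranked above Liam on 26 ballots, Liam above Rosa on 27.

Liam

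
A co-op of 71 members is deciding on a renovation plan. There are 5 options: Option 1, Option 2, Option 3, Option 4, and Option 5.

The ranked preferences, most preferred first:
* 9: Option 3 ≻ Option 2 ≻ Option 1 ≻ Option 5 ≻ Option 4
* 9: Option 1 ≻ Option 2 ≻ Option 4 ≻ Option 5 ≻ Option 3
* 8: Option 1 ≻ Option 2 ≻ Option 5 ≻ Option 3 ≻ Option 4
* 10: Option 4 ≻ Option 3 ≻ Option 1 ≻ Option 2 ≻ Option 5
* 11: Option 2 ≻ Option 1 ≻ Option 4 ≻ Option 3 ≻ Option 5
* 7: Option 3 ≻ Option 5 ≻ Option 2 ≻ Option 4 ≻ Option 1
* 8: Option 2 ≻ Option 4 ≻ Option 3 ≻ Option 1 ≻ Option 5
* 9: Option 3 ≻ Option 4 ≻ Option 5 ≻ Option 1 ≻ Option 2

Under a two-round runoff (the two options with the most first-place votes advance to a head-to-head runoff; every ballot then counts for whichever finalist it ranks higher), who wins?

Round 1 first-place votes: Option 1 17, Option 2 19, Option 3 25, Option 4 10, Option 5 0. Option 3 and Option 2 advance.
Runoff: Option 3 is ranked above Option 2 on 35 ballots, Option 2 above Option 3 on 36.

Option 2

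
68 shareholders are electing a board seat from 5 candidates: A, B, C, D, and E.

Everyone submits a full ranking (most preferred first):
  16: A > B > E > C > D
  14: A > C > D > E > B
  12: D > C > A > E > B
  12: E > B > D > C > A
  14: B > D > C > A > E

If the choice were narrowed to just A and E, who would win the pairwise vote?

A is ranked above E on 56 ballots; E above A on 12.

A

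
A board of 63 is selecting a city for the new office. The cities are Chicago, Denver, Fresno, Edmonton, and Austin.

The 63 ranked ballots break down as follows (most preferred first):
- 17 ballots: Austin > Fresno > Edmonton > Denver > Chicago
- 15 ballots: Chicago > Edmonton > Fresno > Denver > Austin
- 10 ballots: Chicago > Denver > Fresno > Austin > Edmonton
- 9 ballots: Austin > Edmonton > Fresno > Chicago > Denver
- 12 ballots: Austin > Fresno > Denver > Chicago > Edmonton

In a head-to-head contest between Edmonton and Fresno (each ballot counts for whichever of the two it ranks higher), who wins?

Edmonton is ranked above Fresno on 24 ballots; Fresno above Edmonton on 39.

Fresno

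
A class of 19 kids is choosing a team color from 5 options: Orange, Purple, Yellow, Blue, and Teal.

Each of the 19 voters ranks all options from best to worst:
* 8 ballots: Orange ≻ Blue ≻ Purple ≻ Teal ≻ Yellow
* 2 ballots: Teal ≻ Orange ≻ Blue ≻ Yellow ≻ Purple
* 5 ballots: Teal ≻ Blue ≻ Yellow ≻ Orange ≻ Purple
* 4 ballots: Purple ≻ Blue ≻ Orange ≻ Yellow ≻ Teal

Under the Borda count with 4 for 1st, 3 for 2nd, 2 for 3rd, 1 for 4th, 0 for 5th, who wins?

Blue

Orange: 8×4 + 2×3 + 5×1 + 4×2 = 51
Purple: 8×2 + 2×0 + 5×0 + 4×4 = 32
Yellow: 8×0 + 2×1 + 5×2 + 4×1 = 16
Blue: 8×3 + 2×2 + 5×3 + 4×3 = 55
Teal: 8×1 + 2×4 + 5×4 + 4×0 = 36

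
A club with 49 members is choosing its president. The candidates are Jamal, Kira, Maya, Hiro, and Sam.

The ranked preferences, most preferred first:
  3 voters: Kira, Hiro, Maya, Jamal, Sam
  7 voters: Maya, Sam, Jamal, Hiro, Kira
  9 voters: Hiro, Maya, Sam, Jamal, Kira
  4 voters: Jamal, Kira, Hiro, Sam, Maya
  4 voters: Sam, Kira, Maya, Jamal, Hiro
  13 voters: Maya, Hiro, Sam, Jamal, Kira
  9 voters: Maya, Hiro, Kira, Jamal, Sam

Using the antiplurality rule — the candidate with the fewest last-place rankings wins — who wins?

Last-place votes: Jamal 0, Kira 29, Maya 4, Hiro 4, Sam 12.

Jamal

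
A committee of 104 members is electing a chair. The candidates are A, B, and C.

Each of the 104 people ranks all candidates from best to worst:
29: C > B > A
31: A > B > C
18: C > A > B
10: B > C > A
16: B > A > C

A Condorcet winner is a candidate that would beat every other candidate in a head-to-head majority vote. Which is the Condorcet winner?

B vs A: 55–49
B vs C: 57–47
B beats every other candidate.

B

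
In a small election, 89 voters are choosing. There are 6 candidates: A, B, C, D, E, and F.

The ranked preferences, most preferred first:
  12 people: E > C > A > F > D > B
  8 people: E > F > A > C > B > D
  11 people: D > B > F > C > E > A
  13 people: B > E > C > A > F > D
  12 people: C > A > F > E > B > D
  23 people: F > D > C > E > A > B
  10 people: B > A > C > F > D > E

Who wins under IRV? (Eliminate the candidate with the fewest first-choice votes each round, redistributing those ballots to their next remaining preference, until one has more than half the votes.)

Round 1: A 0, B 23, C 12, D 11, E 20, F 23. A eliminated.
Round 2: B 23, C 12, D 11, E 20, F 23. D eliminated.
Round 3: B 34, C 12, E 20, F 23. C eliminated.
Round 4: B 34, E 20, F 35. E eliminated.
Round 5: B 34, F 55. F has a majority (≥45).

F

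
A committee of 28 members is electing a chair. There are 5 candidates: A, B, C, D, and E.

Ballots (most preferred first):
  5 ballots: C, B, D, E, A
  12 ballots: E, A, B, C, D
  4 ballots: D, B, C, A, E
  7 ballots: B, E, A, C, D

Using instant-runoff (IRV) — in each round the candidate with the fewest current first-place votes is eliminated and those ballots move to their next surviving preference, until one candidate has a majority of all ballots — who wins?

B

Round 1: A 0, B 7, C 5, D 4, E 12. A eliminated.
Round 2: B 7, C 5, D 4, E 12. D eliminated.
Round 3: B 11, C 5, E 12. C eliminated.
Round 4: B 16, E 12. B has a majority (≥15).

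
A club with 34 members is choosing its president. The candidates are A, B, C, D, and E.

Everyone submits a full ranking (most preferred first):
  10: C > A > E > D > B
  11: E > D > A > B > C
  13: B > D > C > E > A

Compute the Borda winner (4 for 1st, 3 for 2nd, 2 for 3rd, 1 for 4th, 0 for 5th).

A: 10×3 + 11×2 + 13×0 = 52
B: 10×0 + 11×1 + 13×4 = 63
C: 10×4 + 11×0 + 13×2 = 66
D: 10×1 + 11×3 + 13×3 = 82
E: 10×2 + 11×4 + 13×1 = 77

D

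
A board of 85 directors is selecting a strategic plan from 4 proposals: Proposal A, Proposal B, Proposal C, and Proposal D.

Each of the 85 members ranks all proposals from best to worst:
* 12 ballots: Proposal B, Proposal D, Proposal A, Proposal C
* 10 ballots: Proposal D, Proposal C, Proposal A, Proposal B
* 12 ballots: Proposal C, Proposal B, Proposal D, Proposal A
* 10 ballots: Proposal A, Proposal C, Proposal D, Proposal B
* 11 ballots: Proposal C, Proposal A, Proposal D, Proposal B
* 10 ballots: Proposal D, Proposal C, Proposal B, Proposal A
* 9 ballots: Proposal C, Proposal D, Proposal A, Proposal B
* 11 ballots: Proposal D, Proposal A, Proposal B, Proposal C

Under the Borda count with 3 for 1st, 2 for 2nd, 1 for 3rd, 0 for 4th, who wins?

Proposal D

Proposal A: 12×1 + 10×1 + 12×0 + 10×3 + 11×2 + 10×0 + 9×1 + 11×2 = 105
Proposal B: 12×3 + 10×0 + 12×2 + 10×0 + 11×0 + 10×1 + 9×0 + 11×1 = 81
Proposal C: 12×0 + 10×2 + 12×3 + 10×2 + 11×3 + 10×2 + 9×3 + 11×0 = 156
Proposal D: 12×2 + 10×3 + 12×1 + 10×1 + 11×1 + 10×3 + 9×2 + 11×3 = 168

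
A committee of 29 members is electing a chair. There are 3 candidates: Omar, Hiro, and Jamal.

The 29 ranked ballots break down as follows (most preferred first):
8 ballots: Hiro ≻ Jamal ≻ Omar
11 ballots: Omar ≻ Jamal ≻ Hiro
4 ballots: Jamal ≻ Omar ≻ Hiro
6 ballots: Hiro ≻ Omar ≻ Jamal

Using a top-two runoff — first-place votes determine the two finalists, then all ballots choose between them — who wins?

Omar

Round 1 first-place votes: Omar 11, Hiro 14, Jamal 4. Hiro and Omar advance.
Runoff: Hiro is ranked above Omar on 14 ballots, Omar above Hiro on 15.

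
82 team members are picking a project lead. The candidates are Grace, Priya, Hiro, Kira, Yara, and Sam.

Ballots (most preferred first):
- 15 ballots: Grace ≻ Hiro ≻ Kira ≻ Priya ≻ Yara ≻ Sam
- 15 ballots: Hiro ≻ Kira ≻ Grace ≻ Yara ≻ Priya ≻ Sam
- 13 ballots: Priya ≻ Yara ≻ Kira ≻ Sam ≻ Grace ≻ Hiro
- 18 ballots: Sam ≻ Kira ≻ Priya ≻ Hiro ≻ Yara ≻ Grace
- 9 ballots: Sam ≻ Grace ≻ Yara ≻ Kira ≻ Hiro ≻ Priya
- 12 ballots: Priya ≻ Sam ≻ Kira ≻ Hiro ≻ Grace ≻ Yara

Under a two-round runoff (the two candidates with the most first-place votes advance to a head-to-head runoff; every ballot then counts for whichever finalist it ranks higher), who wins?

Round 1 first-place votes: Grace 15, Priya 25, Hiro 15, Kira 0, Yara 0, Sam 27. Sam and Priya advance.
Runoff: Sam is ranked above Priya on 27 ballots, Priya above Sam on 55.

Priya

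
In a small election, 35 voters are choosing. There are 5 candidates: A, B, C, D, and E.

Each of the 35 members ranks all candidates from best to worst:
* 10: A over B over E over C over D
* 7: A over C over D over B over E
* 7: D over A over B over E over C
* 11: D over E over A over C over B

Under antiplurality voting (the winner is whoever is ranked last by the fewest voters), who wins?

Last-place votes: A 0, B 11, C 7, D 10, E 7.

A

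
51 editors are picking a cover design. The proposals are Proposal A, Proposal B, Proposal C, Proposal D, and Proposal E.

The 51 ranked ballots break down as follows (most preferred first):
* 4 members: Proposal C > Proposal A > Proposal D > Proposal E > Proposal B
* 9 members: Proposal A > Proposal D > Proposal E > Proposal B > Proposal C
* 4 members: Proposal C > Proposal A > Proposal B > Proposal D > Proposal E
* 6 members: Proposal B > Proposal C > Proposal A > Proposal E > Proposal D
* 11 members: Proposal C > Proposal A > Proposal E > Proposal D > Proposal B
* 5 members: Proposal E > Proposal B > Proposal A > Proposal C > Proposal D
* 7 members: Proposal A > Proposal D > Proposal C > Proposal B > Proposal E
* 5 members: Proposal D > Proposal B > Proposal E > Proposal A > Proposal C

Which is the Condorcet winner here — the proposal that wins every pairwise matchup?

Proposal A vs Proposal B: 35–16
Proposal A vs Proposal C: 26–25
Proposal A vs Proposal D: 46–5
Proposal A vs Proposal E: 41–10
Proposal A beats every other proposal.

Proposal A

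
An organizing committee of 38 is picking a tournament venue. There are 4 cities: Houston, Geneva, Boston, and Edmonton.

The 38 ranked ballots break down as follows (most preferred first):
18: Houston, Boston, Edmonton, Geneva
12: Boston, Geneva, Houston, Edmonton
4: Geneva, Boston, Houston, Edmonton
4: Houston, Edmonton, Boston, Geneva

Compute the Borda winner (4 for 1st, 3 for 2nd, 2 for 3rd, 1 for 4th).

Houston: 18×4 + 12×2 + 4×2 + 4×4 = 120
Geneva: 18×1 + 12×3 + 4×4 + 4×1 = 74
Boston: 18×3 + 12×4 + 4×3 + 4×2 = 122
Edmonton: 18×2 + 12×1 + 4×1 + 4×3 = 64

Boston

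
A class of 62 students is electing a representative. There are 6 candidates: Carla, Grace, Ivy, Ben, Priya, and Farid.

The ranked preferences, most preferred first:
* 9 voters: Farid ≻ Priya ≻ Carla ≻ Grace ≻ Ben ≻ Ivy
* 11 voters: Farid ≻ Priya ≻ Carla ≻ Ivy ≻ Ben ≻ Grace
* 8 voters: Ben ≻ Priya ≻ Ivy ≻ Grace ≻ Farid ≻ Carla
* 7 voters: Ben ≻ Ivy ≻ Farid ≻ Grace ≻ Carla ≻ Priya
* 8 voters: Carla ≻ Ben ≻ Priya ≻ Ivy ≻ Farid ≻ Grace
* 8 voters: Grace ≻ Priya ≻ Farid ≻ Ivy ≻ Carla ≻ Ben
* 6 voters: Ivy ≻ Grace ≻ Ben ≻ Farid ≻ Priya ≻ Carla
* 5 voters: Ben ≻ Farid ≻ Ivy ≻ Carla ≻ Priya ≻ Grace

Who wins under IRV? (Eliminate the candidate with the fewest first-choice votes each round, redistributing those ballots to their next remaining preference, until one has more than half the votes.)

Ben

Round 1: Carla 8, Grace 8, Ivy 6, Ben 20, Priya 0, Farid 20. Priya eliminated.
Round 2: Carla 8, Grace 8, Ivy 6, Ben 20, Farid 20. Ivy eliminated.
Round 3: Carla 8, Grace 14, Ben 20, Farid 20. Carla eliminated.
Round 4: Grace 14, Ben 28, Farid 20. Grace eliminated.
Round 5: Ben 34, Farid 28. Ben has a majority (≥32).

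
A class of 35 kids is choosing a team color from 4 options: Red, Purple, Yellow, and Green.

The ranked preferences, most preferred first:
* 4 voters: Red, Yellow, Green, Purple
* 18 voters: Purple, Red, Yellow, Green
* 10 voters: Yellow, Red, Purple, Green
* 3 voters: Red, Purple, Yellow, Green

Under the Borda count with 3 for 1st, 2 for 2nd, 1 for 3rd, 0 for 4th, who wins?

Red: 4×3 + 18×2 + 10×2 + 3×3 = 77
Purple: 4×0 + 18×3 + 10×1 + 3×2 = 70
Yellow: 4×2 + 18×1 + 10×3 + 3×1 = 59
Green: 4×1 + 18×0 + 10×0 + 3×0 = 4

Red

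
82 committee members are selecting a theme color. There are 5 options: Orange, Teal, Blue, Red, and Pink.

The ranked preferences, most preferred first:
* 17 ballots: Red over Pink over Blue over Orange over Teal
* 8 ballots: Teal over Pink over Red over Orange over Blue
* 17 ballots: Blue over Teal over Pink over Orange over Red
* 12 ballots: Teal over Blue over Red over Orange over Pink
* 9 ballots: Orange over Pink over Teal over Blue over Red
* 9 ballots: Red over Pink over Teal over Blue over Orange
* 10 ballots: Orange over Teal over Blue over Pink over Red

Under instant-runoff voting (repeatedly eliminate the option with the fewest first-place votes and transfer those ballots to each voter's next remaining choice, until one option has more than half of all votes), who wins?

Teal

Round 1: Orange 19, Teal 20, Blue 17, Red 26, Pink 0. Pink eliminated.
Round 2: Orange 19, Teal 20, Blue 17, Red 26. Blue eliminated.
Round 3: Orange 19, Teal 37, Red 26. Orange eliminated.
Round 4: Teal 56, Red 26. Teal has a majority (≥42).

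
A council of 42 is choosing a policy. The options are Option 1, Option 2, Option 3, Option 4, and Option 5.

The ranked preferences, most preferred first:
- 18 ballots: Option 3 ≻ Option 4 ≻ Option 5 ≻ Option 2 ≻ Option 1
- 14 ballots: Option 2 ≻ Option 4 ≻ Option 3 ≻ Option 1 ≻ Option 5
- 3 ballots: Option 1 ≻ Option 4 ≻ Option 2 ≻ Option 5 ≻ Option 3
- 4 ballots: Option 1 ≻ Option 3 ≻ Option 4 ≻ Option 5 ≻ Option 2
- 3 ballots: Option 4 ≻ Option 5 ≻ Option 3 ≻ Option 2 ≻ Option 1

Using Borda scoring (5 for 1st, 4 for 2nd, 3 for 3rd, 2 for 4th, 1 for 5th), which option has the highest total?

Option 1: 18×1 + 14×2 + 3×5 + 4×5 + 3×1 = 84
Option 2: 18×2 + 14×5 + 3×3 + 4×1 + 3×2 = 125
Option 3: 18×5 + 14×3 + 3×1 + 4×4 + 3×3 = 160
Option 4: 18×4 + 14×4 + 3×4 + 4×3 + 3×5 = 167
Option 5: 18×3 + 14×1 + 3×2 + 4×2 + 3×4 = 94

Option 4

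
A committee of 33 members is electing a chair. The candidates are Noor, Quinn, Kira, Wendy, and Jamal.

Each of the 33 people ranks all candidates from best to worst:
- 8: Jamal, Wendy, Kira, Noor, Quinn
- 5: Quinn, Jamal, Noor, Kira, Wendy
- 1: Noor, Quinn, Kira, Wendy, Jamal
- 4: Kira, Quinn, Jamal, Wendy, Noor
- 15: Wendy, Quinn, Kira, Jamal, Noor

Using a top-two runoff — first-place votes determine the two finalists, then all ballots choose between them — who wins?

Round 1 first-place votes: Noor 1, Quinn 5, Kira 4, Wendy 15, Jamal 8. Wendy and Jamal advance.
Runoff: Wendy is ranked above Jamal on 16 ballots, Jamal above Wendy on 17.

Jamal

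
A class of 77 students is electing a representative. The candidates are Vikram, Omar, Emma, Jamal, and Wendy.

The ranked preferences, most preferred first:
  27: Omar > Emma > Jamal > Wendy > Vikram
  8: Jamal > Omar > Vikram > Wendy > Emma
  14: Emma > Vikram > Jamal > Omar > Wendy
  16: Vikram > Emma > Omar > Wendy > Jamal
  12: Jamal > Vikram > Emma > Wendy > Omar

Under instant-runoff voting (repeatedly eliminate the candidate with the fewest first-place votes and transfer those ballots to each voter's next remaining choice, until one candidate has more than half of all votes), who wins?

Vikram

Round 1: Vikram 16, Omar 27, Emma 14, Jamal 20, Wendy 0. Wendy eliminated.
Round 2: Vikram 16, Omar 27, Emma 14, Jamal 20. Emma eliminated.
Round 3: Vikram 30, Omar 27, Jamal 20. Jamal eliminated.
Round 4: Vikram 42, Omar 35. Vikram has a majority (≥39).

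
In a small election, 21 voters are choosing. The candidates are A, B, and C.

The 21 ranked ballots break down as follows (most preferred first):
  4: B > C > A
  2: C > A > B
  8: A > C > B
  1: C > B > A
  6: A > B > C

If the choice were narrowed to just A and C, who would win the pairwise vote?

A is ranked above C on 14 ballots; C above A on 7.

A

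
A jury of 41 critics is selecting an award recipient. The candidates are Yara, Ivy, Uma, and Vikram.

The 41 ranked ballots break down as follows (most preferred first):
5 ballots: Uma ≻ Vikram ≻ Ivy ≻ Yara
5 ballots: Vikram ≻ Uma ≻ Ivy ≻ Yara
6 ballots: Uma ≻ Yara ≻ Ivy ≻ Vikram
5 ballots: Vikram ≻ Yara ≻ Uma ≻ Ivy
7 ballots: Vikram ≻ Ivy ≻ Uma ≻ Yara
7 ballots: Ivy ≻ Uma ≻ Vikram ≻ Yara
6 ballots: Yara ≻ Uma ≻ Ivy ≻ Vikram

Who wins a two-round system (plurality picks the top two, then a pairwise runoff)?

Uma

Round 1 first-place votes: Yara 6, Ivy 7, Uma 11, Vikram 17. Vikram and Uma advance.
Runoff: Vikram is ranked above Uma on 17 ballots, Uma above Vikram on 24.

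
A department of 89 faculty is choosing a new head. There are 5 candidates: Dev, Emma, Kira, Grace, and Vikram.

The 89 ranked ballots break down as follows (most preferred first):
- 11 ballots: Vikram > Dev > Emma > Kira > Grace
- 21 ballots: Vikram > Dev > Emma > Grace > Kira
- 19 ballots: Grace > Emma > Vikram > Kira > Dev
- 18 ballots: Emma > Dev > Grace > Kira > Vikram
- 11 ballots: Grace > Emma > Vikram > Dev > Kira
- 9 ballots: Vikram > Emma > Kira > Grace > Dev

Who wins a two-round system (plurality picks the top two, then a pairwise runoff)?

Round 1 first-place votes: Dev 0, Emma 18, Kira 0, Grace 30, Vikram 41. Vikram and Grace advance.
Runoff: Vikram is ranked above Grace on 41 ballots, Grace above Vikram on 48.

Grace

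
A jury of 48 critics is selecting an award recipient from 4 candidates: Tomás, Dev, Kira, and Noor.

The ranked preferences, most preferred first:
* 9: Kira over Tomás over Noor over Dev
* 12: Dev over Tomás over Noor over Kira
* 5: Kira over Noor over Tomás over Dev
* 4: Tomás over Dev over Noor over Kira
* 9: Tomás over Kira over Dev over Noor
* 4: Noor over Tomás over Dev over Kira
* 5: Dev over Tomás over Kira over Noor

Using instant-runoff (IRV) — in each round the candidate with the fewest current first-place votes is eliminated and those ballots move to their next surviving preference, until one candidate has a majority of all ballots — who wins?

Round 1: Tomás 13, Dev 17, Kira 14, Noor 4. Noor eliminated.
Round 2: Tomás 17, Dev 17, Kira 14. Kira eliminated.
Round 3: Tomás 31, Dev 17. Tomás has a majority (≥25).

Tomás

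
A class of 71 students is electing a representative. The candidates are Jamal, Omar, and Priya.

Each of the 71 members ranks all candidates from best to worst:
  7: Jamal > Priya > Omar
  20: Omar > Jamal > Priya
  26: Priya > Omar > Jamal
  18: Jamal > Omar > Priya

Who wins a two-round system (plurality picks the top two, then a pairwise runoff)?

Round 1 first-place votes: Jamal 25, Omar 20, Priya 26. Priya and Jamal advance.
Runoff: Priya is ranked above Jamal on 26 ballots, Jamal above Priya on 45.

Jamal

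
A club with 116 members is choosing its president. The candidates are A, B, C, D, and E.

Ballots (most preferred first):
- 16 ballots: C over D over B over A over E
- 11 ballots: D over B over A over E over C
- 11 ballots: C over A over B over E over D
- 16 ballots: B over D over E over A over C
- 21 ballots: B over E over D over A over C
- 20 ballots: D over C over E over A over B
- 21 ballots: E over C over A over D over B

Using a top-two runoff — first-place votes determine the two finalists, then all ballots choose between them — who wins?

Round 1 first-place votes: A 0, B 37, C 27, D 31, E 21. B and D advance.
Runoff: B is ranked above D on 48 ballots, D above B on 68.

D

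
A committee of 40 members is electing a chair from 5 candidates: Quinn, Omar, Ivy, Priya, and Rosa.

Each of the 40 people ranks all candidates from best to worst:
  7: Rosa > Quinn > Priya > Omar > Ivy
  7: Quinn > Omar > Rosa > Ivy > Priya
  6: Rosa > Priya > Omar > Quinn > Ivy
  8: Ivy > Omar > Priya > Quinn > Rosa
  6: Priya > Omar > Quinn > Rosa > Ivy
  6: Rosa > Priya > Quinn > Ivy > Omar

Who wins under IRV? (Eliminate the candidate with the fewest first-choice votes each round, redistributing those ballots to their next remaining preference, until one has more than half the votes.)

Round 1: Quinn 7, Omar 0, Ivy 8, Priya 6, Rosa 19. Omar eliminated.
Round 2: Quinn 7, Ivy 8, Priya 6, Rosa 19. Priya eliminated.
Round 3: Quinn 13, Ivy 8, Rosa 19. Ivy eliminated.
Round 4: Quinn 21, Rosa 19. Quinn has a majority (≥21).

Quinn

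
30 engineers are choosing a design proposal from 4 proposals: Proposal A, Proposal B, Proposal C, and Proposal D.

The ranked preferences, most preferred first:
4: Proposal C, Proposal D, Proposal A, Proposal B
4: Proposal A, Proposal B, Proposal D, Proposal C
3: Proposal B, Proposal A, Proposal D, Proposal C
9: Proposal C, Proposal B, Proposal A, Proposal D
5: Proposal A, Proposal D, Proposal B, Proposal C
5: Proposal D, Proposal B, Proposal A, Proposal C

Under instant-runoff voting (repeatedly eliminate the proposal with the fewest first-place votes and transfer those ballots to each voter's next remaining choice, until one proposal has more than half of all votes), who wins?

Proposal A

Round 1: Proposal A 9, Proposal B 3, Proposal C 13, Proposal D 5. Proposal B eliminated.
Round 2: Proposal A 12, Proposal C 13, Proposal D 5. Proposal D eliminated.
Round 3: Proposal A 17, Proposal C 13. Proposal A has a majority (≥16).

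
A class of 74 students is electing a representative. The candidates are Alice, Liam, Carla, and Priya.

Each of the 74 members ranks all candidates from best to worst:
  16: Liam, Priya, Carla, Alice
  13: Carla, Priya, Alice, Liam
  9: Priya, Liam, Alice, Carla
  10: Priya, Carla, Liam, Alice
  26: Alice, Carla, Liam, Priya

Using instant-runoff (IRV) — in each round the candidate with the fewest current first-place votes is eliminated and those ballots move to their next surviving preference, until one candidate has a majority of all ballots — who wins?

Priya

Round 1: Alice 26, Liam 16, Carla 13, Priya 19. Carla eliminated.
Round 2: Alice 26, Liam 16, Priya 32. Liam eliminated.
Round 3: Alice 26, Priya 48. Priya has a majority (≥38).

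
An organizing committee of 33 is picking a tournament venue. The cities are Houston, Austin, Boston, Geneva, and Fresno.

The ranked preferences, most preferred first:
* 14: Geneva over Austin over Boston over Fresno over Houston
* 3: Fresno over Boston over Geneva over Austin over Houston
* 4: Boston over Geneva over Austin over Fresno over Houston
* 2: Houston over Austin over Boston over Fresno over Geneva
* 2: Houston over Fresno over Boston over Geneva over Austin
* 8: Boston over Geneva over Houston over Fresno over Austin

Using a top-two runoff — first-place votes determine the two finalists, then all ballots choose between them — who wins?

Round 1 first-place votes: Houston 4, Austin 0, Boston 12, Geneva 14, Fresno 3. Geneva and Boston advance.
Runoff: Geneva is ranked above Boston on 14 ballots, Boston above Geneva on 19.

Boston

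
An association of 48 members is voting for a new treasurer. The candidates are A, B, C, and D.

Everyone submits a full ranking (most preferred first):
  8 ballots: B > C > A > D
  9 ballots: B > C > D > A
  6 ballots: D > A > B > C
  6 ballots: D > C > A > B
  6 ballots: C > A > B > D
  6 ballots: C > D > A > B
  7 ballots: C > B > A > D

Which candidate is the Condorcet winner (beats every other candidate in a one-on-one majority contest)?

C vs A: 42–6
C vs B: 25–23
C vs D: 36–12
C beats every other candidate.

C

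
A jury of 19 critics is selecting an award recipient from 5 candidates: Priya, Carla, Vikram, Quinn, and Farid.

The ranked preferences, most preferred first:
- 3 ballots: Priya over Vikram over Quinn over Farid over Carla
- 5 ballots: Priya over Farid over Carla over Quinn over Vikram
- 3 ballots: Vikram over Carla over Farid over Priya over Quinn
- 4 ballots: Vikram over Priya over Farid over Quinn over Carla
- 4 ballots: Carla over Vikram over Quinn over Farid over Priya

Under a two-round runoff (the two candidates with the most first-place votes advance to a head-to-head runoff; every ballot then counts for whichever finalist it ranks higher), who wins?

Round 1 first-place votes: Priya 8, Carla 4, Vikram 7, Quinn 0, Farid 0. Priya and Vikram advance.
Runoff: Priya is ranked above Vikram on 8 ballots, Vikram above Priya on 11.

Vikram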